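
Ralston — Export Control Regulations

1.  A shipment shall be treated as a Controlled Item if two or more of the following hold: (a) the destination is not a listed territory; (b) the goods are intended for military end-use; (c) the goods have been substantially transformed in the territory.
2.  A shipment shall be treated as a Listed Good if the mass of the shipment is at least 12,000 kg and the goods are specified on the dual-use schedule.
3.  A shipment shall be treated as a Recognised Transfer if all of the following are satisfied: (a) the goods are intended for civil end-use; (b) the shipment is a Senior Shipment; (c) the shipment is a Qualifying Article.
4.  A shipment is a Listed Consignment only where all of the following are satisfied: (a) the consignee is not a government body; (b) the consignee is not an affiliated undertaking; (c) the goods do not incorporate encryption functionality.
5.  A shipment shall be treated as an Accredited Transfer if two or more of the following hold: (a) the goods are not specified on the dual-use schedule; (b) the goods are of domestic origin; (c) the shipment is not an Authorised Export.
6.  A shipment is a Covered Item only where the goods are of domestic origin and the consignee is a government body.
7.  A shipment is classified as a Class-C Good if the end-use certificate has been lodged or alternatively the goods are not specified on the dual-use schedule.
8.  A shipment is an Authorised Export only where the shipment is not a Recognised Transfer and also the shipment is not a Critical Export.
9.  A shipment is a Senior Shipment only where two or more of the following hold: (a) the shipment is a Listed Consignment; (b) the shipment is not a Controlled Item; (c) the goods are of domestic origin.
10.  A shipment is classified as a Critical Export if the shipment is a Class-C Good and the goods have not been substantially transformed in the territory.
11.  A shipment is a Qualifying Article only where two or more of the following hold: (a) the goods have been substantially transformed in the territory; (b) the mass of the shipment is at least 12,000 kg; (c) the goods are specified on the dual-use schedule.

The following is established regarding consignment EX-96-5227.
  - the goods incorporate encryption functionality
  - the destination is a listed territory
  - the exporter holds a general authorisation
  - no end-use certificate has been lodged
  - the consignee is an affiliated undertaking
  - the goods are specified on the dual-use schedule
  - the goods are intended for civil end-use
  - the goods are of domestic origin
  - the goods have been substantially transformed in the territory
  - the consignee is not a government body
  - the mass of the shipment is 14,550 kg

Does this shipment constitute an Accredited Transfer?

Under paragraph 4: the consignee is not a government body? yes; and the consignee is not an affiliated undertaking? no; and the goods do not incorporate encryption functionality? no. So the shipment is not a Listed Consignment.
Under paragraph 1: the destination is not a listed territory? no; the goods are intended for military end-use? no; the goods have been substantially transformed in the territory? yes — 1 of 3 hold (need ≥2) → not satisfied.
Under paragraph 9: Listed Consignment (paragraph 4)? no; not a Controlled Item (paragraph 1)? yes; the goods are of domestic origin? yes — 2 of 3 hold (need ≥2) → satisfied.
Under paragraph 11: the goods have been substantially transformed in the territory? yes; mass of the shipment: 14,550 kg ≥ 12,000 kg? yes; the goods are specified on the dual-use schedule? yes — 3 of 3 hold (need ≥2) → satisfied.
Under paragraph 3: the goods are intended for civil end-use? yes; and Senior Shipment (paragraph 9)? yes; and Qualifying Article (paragraph 11)? yes. So the shipment is a Recognised Transfer.
Under paragraph 7: the end-use certificate has been lodged? no; or the goods are not specified on the dual-use schedule? no. So the shipment is not a Class-C Good.
Under paragraph 10: Class-C Good (paragraph 7)? no; and the goods have not been substantially transformed in the territory? no. So the shipment is not a Critical Export.
Under paragraph 8: not a Recognised Transfer (paragraph 3)? no; and not a Critical Export (paragraph 10)? yes. So the shipment is not an Authorised Export.
Under paragraph 5: the goods are not specified on the dual-use schedule? no; the goods are of domestic origin? yes; not an Authorised Export (paragraph 8)? yes — 2 of 3 hold (need ≥2) → satisfied.

Yes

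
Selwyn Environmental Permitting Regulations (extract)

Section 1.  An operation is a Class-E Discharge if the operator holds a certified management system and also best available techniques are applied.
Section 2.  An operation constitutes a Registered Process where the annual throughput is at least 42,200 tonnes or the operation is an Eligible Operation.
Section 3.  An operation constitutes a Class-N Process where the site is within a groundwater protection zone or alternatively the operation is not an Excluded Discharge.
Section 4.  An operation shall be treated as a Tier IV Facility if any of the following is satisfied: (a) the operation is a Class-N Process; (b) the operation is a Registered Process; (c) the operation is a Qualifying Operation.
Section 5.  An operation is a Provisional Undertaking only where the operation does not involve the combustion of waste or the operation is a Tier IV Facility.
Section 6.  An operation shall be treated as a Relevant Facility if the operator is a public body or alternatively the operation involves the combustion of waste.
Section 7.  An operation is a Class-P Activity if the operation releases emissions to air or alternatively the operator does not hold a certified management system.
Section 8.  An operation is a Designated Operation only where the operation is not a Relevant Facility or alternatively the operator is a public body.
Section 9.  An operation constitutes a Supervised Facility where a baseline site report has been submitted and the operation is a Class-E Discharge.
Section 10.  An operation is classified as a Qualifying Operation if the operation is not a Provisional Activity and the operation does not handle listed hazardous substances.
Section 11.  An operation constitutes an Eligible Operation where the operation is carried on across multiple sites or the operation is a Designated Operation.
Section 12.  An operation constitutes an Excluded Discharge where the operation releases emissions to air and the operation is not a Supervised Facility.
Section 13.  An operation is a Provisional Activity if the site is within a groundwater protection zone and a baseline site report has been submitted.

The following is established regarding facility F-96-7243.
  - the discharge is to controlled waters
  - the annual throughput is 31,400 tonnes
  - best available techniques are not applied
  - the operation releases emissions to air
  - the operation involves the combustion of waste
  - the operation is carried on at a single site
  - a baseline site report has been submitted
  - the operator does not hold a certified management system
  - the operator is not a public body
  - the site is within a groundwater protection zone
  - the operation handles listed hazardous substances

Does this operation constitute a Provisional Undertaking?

section 1 — Class-E Discharge: [the operator holds a certified management system? no] AND [best available techniques are applied? no] → not satisfied.
section 9 — Supervised Facility: [a baseline site report has been submitted? yes] AND [Class-E Discharge (section 1)? no] → not satisfied.
section 12 — Excluded Discharge: [the operation releases emissions to air? yes] AND [not a Supervised Facility (section 9)? yes] → satisfied.
section 3 — Class-N Process: [the site is within a groundwater protection zone? yes] OR [not an Excluded Discharge (section 12)? no] → satisfied.
section 6 — Relevant Facility: [the operator is a public body? no] OR [the operation involves the combustion of waste? yes] → satisfied.
section 8 — Designated Operation: [not a Relevant Facility (section 6)? no] OR [the operator is a public body? no] → not satisfied.
section 11 — Eligible Operation: [the operation is carried on across multiple sites? no] OR [Designated Operation (section 8)? no] → not satisfied.
section 2 — Registered Process: [annual throughput: 31,400 tonnes ≥ 42,200 tonnes? no] OR [Eligible Operation (section 11)? no] → not satisfied.
section 13 — Provisional Activity: [the site is within a groundwater protection zone? yes] AND [a baseline site report has been submitted? yes] → satisfied.
section 10 — Qualifying Operation: [not a Provisional Activity (section 13)? no] AND [the operation does not handle listed hazardous substances? no] → not satisfied.
section 4 — Tier IV Facility: [Class-N Process (section 3)? yes] OR [Registered Process (section 2)? no] OR [Qualifying Operation (section 10)? no] → satisfied.
section 5 — Provisional Undertaking: [the operation does not involve the combustion of waste? no] OR [Tier IV Facility (section 4)? yes] → satisfied.

Yes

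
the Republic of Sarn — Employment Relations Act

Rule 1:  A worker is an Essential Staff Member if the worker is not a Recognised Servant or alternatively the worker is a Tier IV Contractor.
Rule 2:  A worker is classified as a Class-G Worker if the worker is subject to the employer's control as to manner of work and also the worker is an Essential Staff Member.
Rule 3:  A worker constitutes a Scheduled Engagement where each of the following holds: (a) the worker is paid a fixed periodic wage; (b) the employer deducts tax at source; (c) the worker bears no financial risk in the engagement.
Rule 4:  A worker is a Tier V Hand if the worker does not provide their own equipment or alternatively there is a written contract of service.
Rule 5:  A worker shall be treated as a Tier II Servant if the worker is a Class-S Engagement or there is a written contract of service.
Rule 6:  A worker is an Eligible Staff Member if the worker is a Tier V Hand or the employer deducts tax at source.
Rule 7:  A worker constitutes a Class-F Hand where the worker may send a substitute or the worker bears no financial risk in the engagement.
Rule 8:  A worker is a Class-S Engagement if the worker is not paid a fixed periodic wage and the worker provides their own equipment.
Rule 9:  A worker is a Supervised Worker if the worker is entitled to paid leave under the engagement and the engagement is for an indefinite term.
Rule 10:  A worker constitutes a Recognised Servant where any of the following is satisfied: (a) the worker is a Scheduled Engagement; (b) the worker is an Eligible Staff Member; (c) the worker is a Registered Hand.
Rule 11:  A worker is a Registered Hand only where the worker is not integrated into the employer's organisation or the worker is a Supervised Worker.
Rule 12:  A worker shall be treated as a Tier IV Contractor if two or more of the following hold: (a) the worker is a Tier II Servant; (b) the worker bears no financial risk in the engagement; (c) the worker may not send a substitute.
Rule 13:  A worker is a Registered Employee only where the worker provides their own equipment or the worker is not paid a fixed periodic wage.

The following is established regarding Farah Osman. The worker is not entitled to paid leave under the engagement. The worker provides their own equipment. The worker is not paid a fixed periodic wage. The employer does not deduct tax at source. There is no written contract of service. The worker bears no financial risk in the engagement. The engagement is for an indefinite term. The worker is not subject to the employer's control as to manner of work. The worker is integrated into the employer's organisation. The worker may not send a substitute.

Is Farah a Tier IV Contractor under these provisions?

Yes

rule 8 — Class-S Engagement: [the worker is not paid a fixed periodic wage? yes] AND [the worker provides their own equipment? yes] → satisfied.
rule 5 — Tier II Servant: [Class-S Engagement (rule 8)? yes] OR [there is a written contract of service? no] → satisfied.
rule 12 — Tier IV Contractor: Tier II Servant (rule 5)? yes; the worker bears no financial risk in the engagement? yes; the worker may not send a substitute? yes — 3 of 3 hold (need ≥2) → satisfied.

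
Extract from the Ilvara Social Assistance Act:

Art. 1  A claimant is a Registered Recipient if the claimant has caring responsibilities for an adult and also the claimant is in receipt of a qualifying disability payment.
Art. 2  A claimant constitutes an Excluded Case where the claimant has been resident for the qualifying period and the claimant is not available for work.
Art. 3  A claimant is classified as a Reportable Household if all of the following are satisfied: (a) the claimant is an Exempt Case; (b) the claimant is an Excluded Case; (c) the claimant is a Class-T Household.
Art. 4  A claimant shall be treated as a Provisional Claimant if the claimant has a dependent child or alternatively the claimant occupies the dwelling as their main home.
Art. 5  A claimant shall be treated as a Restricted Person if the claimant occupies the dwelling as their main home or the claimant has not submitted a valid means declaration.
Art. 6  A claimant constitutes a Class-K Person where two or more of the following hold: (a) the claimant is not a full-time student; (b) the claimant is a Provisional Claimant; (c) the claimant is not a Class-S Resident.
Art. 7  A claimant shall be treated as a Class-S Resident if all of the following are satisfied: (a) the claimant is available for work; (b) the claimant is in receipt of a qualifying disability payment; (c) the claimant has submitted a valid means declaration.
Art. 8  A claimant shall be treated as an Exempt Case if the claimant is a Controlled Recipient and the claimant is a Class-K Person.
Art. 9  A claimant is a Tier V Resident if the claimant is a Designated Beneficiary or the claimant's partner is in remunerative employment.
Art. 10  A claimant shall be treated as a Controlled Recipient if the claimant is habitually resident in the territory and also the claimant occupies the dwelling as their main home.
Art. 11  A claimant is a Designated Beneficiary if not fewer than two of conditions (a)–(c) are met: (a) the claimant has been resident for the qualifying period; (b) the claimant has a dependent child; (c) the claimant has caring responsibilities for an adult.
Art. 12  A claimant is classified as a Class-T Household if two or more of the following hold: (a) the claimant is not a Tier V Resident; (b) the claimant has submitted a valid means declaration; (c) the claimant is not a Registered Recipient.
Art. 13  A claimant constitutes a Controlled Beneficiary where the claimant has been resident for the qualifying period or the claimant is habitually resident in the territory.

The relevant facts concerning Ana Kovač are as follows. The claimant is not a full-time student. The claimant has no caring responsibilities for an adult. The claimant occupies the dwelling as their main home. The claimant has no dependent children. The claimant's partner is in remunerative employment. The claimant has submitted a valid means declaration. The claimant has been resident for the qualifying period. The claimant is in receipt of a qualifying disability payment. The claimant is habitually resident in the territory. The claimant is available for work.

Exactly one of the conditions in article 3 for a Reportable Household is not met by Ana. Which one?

Excluded Case

article 10 — Controlled Recipient: [the claimant is habitually resident in the territory? yes] AND [the claimant occupies the dwelling as their main home? yes] → satisfied.
article 4 — Provisional Claimant: [the claimant has a dependent child? no] OR [the claimant occupies the dwelling as their main home? yes] → satisfied.
article 7 — Class-S Resident: [the claimant is available for work? yes] AND [the claimant is in receipt of a qualifying disability payment? yes] AND [the claimant has submitted a valid means declaration? yes] → satisfied.
article 6 — Class-K Person: the claimant is not a full-time student? yes; Provisional Claimant (article 4)? yes; not a Class-S Resident (article 7)? no — 2 of 3 hold (need ≥2) → satisfied.
article 8 — Exempt Case: [Controlled Recipient (article 10)? yes] AND [Class-K Person (article 6)? yes] → satisfied.
article 2 — Excluded Case: [the claimant has been resident for the qualifying period? yes] AND [the claimant is not available for work? no] → not satisfied.
article 11 — Designated Beneficiary: the claimant has been resident for the qualifying period? yes; the claimant has a dependent child? no; the claimant has caring responsibilities for an adult? no — 1 of 3 hold (need ≥2) → not satisfied.
article 9 — Tier V Resident: [Designated Beneficiary (article 11)? no] OR [the claimant's partner is in remunerative employment? yes] → satisfied.
article 1 — Registered Recipient: [the claimant has caring responsibilities for an adult? no] AND [the claimant is in receipt of a qualifying disability payment? yes] → not satisfied.
article 12 — Class-T Household: not a Tier V Resident (article 9)? no; the claimant has submitted a valid means declaration? yes; not a Registered Recipient (article 1)? yes — 2 of 3 hold (need ≥2) → satisfied.
article 3 — Reportable Household: [Exempt Case (article 8)? yes] AND [Excluded Case (article 2)? no] AND [Class-T Household (article 12)? yes] → not satisfied.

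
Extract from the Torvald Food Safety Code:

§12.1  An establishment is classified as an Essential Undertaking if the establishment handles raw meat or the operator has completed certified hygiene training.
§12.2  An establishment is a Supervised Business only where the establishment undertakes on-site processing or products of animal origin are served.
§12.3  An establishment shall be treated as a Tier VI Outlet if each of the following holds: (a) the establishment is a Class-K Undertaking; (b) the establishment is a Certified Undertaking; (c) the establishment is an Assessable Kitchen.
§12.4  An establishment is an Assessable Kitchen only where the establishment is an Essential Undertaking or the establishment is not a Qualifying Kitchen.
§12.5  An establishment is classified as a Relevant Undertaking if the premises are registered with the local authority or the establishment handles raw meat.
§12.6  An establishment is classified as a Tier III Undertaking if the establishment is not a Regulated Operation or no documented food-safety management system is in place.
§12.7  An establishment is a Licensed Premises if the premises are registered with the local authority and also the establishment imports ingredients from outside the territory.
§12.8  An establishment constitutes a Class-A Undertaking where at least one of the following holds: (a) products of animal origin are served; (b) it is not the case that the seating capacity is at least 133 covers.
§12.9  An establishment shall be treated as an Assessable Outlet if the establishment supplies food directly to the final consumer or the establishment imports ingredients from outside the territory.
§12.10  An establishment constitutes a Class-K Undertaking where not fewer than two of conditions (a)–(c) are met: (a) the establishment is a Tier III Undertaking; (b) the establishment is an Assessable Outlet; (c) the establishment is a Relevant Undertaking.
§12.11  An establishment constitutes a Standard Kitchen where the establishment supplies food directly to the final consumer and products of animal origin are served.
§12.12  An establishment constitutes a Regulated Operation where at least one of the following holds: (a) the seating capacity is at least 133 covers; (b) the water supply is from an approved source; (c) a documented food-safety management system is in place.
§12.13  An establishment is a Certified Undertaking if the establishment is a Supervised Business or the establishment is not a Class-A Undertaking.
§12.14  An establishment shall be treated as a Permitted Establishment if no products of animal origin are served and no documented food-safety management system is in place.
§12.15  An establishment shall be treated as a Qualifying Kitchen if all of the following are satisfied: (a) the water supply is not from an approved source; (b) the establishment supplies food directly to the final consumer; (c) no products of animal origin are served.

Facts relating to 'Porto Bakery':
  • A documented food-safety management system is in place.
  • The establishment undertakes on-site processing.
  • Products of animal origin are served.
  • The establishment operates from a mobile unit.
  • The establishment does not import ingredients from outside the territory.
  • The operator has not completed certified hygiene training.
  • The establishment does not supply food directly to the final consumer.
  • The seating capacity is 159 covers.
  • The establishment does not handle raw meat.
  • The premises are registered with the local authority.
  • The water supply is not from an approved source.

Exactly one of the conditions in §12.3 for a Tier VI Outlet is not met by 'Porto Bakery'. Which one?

Class-K Undertaking

Under §12.12: seating capacity: 159 covers ≥ 133 covers? yes; or the water supply is from an approved source? no; or a documented food-safety management system is in place? yes. So the establishment is a Regulated Operation.
Under §12.6: not a Regulated Operation (§12.12)? no; or no documented food-safety management system is in place? no. So the establishment is not a Tier III Undertaking.
Under §12.9: the establishment supplies food directly to the final consumer? no; or the establishment imports ingredients from outside the territory? no. So the establishment is not an Assessable Outlet.
Under §12.5: the premises are registered with the local authority? yes; or the establishment handles raw meat? no. So the establishment is a Relevant Undertaking.
Under §12.10: Tier III Undertaking (§12.6)? no; Assessable Outlet (§12.9)? no; Relevant Undertaking (§12.5)? yes — 1 of 3 hold (need ≥2) → not satisfied.
Under §12.2: the establishment undertakes on-site processing? yes; or products of animal origin are served? yes. So the establishment is a Supervised Business.
Under §12.8: products of animal origin are served? yes; or seating capacity: 159 covers ≥ 133 covers? yes, so negated condition no. So the establishment is a Class-A Undertaking.
Under §12.13: Supervised Business (§12.2)? yes; or not a Class-A Undertaking (§12.8)? no. So the establishment is a Certified Undertaking.
Under §12.1: the establishment handles raw meat? no; or the operator has completed certified hygiene training? no. So the establishment is not an Essential Undertaking.
Under §12.15: the water supply is not from an approved source? yes; and the establishment supplies food directly to the final consumer? no; and no products of animal origin are served? no. So the establishment is not a Qualifying Kitchen.
Under §12.4: Essential Undertaking (§12.1)? no; or not a Qualifying Kitchen (§12.15)? yes. So the establishment is an Assessable Kitchen.
Under §12.3: Class-K Undertaking (§12.10)? no; and Certified Undertaking (§12.13)? yes; and Assessable Kitchen (§12.4)? yes. So the establishment is not a Tier VI Outlet.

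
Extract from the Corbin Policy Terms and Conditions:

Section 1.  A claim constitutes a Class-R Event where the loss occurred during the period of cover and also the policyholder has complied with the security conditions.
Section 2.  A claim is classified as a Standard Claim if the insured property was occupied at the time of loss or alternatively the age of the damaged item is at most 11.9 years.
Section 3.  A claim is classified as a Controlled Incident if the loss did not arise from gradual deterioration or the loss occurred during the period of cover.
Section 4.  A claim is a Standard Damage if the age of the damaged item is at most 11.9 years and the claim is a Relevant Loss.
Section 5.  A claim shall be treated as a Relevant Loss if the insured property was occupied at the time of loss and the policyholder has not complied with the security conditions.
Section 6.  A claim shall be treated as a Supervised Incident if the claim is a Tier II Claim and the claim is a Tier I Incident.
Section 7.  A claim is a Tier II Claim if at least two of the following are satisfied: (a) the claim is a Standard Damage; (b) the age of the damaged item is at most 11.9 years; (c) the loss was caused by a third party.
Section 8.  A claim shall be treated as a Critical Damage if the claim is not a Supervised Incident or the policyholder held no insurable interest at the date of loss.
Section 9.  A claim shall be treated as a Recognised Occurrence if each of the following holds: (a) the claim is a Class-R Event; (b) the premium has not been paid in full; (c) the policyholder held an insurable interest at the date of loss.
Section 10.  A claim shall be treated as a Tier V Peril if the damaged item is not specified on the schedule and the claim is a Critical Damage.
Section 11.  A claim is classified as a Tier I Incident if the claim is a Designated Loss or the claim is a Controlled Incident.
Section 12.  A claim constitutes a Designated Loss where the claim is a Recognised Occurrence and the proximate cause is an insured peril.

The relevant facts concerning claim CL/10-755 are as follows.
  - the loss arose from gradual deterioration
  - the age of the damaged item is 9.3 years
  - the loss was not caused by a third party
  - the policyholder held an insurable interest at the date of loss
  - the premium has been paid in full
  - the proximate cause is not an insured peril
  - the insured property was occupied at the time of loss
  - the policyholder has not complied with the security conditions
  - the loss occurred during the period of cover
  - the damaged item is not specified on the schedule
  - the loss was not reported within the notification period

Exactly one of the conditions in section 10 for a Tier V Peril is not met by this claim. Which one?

Critical Damage

section 5 — Relevant Loss: [the insured property was occupied at the time of loss? yes] AND [the policyholder has not complied with the security conditions? yes] → satisfied.
section 4 — Standard Damage: [age of the damaged item: 9.3 years ≤ 11.9 years? yes] AND [Relevant Loss (section 5)? yes] → satisfied.
section 7 — Tier II Claim: Standard Damage (section 4)? yes; age of the damaged item: 9.3 years ≤ 11.9 years? yes; the loss was caused by a third party? no — 2 of 3 hold (need ≥2) → satisfied.
section 1 — Class-R Event: [the loss occurred during the period of cover? yes] AND [the policyholder has complied with the security conditions? no] → not satisfied.
section 9 — Recognised Occurrence: [Class-R Event (section 1)? no] AND [the premium has not been paid in full? no] AND [the policyholder held an insurable interest at the date of loss? yes] → not satisfied.
section 12 — Designated Loss: [Recognised Occurrence (section 9)? no] AND [the proximate cause is an insured peril? no] → not satisfied.
section 3 — Controlled Incident: [the loss did not arise from gradual deterioration? no] OR [the loss occurred during the period of cover? yes] → satisfied.
section 11 — Tier I Incident: [Designated Loss (section 12)? no] OR [Controlled Incident (section 3)? yes] → satisfied.
section 6 — Supervised Incident: [Tier II Claim (section 7)? yes] AND [Tier I Incident (section 11)? yes] → satisfied.
section 8 — Critical Damage: [not a Supervised Incident (section 6)? no] OR [the policyholder held no insurable interest at the date of loss? no] → not satisfied.
section 10 — Tier V Peril: [the damaged item is not specified on the schedule? yes] AND [Critical Damage (section 8)? no] → not satisfied.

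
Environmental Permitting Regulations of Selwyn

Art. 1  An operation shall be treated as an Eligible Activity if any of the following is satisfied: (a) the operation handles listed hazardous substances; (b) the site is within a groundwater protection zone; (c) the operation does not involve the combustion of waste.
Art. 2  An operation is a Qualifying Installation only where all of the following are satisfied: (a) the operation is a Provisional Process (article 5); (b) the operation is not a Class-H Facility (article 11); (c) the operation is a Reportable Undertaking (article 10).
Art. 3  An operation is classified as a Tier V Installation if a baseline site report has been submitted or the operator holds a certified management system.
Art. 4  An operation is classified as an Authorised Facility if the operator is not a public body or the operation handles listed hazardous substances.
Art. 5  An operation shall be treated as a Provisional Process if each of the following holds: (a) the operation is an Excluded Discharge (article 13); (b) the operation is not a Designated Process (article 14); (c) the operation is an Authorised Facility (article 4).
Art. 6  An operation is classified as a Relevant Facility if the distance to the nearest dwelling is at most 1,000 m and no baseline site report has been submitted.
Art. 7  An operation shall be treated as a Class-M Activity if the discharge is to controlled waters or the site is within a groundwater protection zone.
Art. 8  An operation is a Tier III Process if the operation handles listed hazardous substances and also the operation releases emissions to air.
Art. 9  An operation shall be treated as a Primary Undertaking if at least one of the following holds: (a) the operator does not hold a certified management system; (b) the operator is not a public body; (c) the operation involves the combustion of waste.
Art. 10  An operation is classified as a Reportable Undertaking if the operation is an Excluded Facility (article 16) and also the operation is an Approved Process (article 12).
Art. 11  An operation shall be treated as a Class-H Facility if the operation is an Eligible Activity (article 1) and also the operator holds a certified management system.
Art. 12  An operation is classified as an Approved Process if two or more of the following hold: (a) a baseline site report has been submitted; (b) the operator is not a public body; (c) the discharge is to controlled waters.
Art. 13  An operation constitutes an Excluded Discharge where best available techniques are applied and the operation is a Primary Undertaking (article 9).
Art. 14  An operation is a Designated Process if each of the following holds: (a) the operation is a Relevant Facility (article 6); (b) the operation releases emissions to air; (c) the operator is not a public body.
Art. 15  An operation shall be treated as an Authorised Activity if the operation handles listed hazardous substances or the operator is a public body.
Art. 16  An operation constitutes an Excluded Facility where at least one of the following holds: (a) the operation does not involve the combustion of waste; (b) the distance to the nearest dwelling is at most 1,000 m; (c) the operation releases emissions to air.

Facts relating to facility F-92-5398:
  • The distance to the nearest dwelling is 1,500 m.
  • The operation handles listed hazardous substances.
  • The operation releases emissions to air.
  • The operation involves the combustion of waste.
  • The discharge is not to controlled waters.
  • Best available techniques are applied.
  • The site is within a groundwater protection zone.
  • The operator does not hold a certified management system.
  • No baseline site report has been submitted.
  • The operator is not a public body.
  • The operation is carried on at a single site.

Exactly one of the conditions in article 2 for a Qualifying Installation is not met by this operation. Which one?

article 9 — Primary Undertaking: [the operator does not hold a certified management system? yes] OR [the operator is not a public body? yes] OR [the operation involves the combustion of waste? yes] → satisfied.
article 13 — Excluded Discharge: [best available techniques are applied? yes] AND [Primary Undertaking (article 9)? yes] → satisfied.
article 6 — Relevant Facility: [distance to the nearest dwelling: 1,500 m ≤ 1,000 m? no] AND [no baseline site report has been submitted? yes] → not satisfied.
article 14 — Designated Process: [Relevant Facility (article 6)? no] AND [the operation releases emissions to air? yes] AND [the operator is not a public body? yes] → not satisfied.
article 4 — Authorised Facility: [the operator is not a public body? yes] OR [the operation handles listed hazardous substances? yes] → satisfied.
article 5 — Provisional Process: [Excluded Discharge (article 13)? yes] AND [not a Designated Process (article 14)? yes] AND [Authorised Facility (article 4)? yes] → satisfied.
article 1 — Eligible Activity: [the operation handles listed hazardous substances? yes] OR [the site is within a groundwater protection zone? yes] OR [the operation does not involve the combustion of waste? no] → satisfied.
article 11 — Class-H Facility: [Eligible Activity (article 1)? yes] AND [the operator holds a certified management system? no] → not satisfied.
article 16 — Excluded Facility: [the operation does not involve the combustion of waste? no] OR [distance to the nearest dwelling: 1,500 m ≤ 1,000 m? no] OR [the operation releases emissions to air? yes] → satisfied.
article 12 — Approved Process: a baseline site report has been submitted? no; the operator is not a public body? yes; the discharge is to controlled waters? no — 1 of 3 hold (need ≥2) → not satisfied.
article 10 — Reportable Undertaking: [Excluded Facility (article 16)? yes] AND [Approved Process (article 12)? no] → not satisfied.
article 2 — Qualifying Installation: [Provisional Process (article 5)? yes] AND [not a Class-H Facility (article 11)? yes] AND [Reportable Undertaking (article 10)? no] → not satisfied.

Reportable Undertaking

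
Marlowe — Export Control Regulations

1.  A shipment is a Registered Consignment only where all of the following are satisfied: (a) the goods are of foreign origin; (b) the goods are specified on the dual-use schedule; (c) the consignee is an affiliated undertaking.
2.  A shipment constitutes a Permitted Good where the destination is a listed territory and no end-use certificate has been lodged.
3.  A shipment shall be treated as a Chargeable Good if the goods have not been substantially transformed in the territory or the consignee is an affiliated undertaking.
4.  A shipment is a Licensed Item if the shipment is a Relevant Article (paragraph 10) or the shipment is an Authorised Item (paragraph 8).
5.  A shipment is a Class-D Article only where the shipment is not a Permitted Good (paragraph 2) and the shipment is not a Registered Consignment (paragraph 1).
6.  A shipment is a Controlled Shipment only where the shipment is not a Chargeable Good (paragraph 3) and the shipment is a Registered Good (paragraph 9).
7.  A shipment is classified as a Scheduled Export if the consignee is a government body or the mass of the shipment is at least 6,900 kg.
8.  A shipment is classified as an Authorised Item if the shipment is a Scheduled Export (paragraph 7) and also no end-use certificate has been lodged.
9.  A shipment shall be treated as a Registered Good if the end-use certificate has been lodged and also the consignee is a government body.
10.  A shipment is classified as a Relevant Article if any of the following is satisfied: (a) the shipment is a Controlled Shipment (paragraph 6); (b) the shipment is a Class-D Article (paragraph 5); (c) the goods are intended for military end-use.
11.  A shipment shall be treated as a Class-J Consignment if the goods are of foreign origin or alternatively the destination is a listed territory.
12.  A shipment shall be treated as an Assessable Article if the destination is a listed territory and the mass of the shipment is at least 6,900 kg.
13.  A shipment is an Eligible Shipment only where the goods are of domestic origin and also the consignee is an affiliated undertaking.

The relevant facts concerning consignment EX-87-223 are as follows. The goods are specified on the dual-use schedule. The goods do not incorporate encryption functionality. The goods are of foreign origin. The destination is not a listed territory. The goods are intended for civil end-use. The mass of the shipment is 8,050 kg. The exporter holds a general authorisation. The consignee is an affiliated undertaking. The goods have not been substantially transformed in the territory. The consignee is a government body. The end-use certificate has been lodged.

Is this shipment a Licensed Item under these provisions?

paragraph 3 — Chargeable Good: [the goods have not been substantially transformed in the territory? yes] OR [the consignee is an affiliated undertaking? yes] → satisfied.
paragraph 9 — Registered Good: [the end-use certificate has been lodged? yes] AND [the consignee is a government body? yes] → satisfied.
paragraph 6 — Controlled Shipment: [not a Chargeable Good (paragraph 3)? no] AND [Registered Good (paragraph 9)? yes] → not satisfied.
paragraph 2 — Permitted Good: [the destination is a listed territory? no] AND [no end-use certificate has been lodged? no] → not satisfied.
paragraph 1 — Registered Consignment: [the goods are of foreign origin? yes] AND [the goods are specified on the dual-use schedule? yes] AND [the consignee is an affiliated undertaking? yes] → satisfied.
paragraph 5 — Class-D Article: [not a Permitted Good (paragraph 2)? yes] AND [not a Registered Consignment (paragraph 1)? no] → not satisfied.
paragraph 10 — Relevant Article: [Controlled Shipment (paragraph 6)? no] OR [Class-D Article (paragraph 5)? no] OR [the goods are intended for military end-use? no] → not satisfied.
paragraph 7 — Scheduled Export: [the consignee is a government body? yes] OR [mass of the shipment: 8,050 kg ≥ 6,900 kg? yes] → satisfied.
paragraph 8 — Authorised Item: [Scheduled Export (paragraph 7)? yes] AND [no end-use certificate has been lodged? no] → not satisfied.
paragraph 4 — Licensed Item: [Relevant Article (paragraph 10)? no] OR [Authorised Item (paragraph 8)? no] → not satisfied.

No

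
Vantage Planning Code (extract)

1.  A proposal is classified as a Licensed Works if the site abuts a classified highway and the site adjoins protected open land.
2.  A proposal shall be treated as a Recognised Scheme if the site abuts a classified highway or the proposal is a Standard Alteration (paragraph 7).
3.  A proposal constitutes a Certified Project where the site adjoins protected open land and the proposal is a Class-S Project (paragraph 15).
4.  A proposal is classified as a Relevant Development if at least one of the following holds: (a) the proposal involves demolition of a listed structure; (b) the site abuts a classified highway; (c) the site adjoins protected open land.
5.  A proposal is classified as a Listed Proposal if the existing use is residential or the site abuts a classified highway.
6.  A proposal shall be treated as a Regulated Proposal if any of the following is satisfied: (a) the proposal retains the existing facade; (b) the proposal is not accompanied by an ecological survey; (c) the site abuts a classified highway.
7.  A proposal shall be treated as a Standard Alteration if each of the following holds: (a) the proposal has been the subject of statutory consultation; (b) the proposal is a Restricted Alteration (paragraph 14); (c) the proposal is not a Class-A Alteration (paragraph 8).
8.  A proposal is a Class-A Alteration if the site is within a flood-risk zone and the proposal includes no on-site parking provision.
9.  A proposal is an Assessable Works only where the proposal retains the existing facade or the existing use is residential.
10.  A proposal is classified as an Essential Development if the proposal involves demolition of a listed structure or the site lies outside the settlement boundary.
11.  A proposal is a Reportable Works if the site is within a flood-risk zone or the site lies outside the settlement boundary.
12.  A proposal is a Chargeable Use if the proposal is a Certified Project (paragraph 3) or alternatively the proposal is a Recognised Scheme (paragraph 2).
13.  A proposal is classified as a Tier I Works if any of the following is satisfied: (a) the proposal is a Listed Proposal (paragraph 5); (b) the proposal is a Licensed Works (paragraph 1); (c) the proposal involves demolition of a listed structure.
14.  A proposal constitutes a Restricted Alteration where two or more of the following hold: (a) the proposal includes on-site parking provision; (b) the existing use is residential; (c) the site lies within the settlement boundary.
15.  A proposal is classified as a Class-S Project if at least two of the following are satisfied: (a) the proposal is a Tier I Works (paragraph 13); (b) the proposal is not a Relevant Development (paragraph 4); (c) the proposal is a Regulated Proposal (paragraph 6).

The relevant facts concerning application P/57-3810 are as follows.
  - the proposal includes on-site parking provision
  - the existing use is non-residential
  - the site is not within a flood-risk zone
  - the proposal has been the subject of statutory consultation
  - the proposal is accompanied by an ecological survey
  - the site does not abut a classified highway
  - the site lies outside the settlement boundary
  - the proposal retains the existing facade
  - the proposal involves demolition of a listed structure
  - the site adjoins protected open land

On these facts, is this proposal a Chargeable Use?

paragraph 5 — Listed Proposal: [the existing use is residential? no] OR [the site abuts a classified highway? no] → not satisfied.
paragraph 1 — Licensed Works: [the site abuts a classified highway? no] AND [the site adjoins protected open land? yes] → not satisfied.
paragraph 13 — Tier I Works: [Listed Proposal (paragraph 5)? no] OR [Licensed Works (paragraph 1)? no] OR [the proposal involves demolition of a listed structure? yes] → satisfied.
paragraph 4 — Relevant Development: [the proposal involves demolition of a listed structure? yes] OR [the site abuts a classified highway? no] OR [the site adjoins protected open land? yes] → satisfied.
paragraph 6 — Regulated Proposal: [the proposal retains the existing facade? yes] OR [the proposal is not accompanied by an ecological survey? no] OR [the site abuts a classified highway? no] → satisfied.
paragraph 15 — Class-S Project: Tier I Works (paragraph 13)? yes; not a Relevant Development (paragraph 4)? no; Regulated Proposal (paragraph 6)? yes — 2 of 3 hold (need ≥2) → satisfied.
paragraph 3 — Certified Project: [the site adjoins protected open land? yes] AND [Class-S Project (paragraph 15)? yes] → satisfied.
paragraph 14 — Restricted Alteration: the proposal includes on-site parking provision? yes; the existing use is residential? no; the site lies within the settlement boundary? no — 1 of 3 hold (need ≥2) → not satisfied.
paragraph 8 — Class-A Alteration: [the site is within a flood-risk zone? no] AND [the proposal includes no on-site parking provision? no] → not satisfied.
paragraph 7 — Standard Alteration: [the proposal has been the subject of statutory consultation? yes] AND [Restricted Alteration (paragraph 14)? no] AND [not a Class-A Alteration (paragraph 8)? yes] → not satisfied.
paragraph 2 — Recognised Scheme: [the site abuts a classified highway? no] OR [Standard Alteration (paragraph 7)? no] → not satisfied.
paragraph 12 — Chargeable Use: [Certified Project (paragraph 3)? yes] OR [Recognised Scheme (paragraph 2)? no] → satisfied.

Yes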